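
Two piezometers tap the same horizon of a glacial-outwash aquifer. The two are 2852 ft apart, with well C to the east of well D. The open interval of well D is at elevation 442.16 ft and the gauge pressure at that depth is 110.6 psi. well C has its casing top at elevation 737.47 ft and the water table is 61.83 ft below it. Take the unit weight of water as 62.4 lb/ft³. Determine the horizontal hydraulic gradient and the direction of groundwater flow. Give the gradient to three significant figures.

Pressure head at well D: ψ = 144·P/γ = 144 × 110.6 / 62.4 = 255.23 ft.
Total head at well D: h = z + ψ = 442.16 + 255.23 = 697.39 ft.
Total head at well C: h = 737.47 − 61.83 = 675.64 ft.
Head difference: h(well D) − h(well C) = 697.39 − 675.64 = 21.75 ft.
Hydraulic gradient: i = |Δh| / L = 21.75 / 2852 = 0.00763.
Flow is from higher to lower head: from well D toward well C, i.e. toward the east.

i ≈ 0.00763; groundwater flows toward the east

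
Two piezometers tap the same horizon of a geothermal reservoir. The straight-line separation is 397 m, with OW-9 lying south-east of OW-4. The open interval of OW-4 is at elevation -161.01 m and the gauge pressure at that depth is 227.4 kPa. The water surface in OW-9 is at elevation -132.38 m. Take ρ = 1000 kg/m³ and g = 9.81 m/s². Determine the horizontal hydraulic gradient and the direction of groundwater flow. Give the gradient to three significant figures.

i ≈ 0.0137; groundwater flows toward the north-west

Pressure head at OW-4: ψ = P/(ρg) = 227.4×1000 / (1000 × 9.81) = 23.18 m.
Total head at OW-4: h = z + ψ = -161.01 + 23.18 = -137.83 m.
Total head at OW-9: h = -132.38 m (water level in the piezometer is the total head).
Head difference: h(OW-4) − h(OW-9) = -137.83 − (-132.38) = -5.45 m.
Hydraulic gradient: i = |Δh| / L = 5.45 / 397 = 0.0137.
Flow is from higher to lower head: from OW-9 toward OW-4, i.e. toward the north-west.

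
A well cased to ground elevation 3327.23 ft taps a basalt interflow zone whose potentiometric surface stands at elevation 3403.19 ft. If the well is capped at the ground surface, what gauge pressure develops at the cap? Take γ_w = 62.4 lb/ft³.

P ≈ 32.9 psi

Head above the cap: Δh = 3403.19 − 3327.23 = 75.96 ft.
P = γΔh/144 = 62.4 × 75.96 / 144 = 32.9 psi.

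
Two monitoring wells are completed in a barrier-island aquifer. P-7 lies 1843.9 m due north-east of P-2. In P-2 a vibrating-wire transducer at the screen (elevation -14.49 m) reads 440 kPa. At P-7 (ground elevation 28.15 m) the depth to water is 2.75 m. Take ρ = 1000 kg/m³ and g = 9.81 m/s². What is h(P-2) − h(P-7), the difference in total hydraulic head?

Pressure head at P-2: ψ = P/(ρg) = 440×1000 / (1000 × 9.81) = 44.85 m.
Total head at P-2: h = z + ψ = -14.49 + 44.85 = 30.36 m.
Total head at P-7: h = 28.15 − 2.75 = 25.40 m.
Head difference: h(P-2) − h(P-7) = 30.36 − 25.40 = 4.96 m.

Δh ≈ 4.96 m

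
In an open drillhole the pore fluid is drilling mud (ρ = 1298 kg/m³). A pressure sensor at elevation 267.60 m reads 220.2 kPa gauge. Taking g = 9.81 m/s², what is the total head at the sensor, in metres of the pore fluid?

ψ = P/(ρg) = 220.2×1000 / (1298 × 9.81) = 17.29 m.
h = z + ψ = 267.60 + 17.29 = 284.89 m.

h ≈ 284.89 m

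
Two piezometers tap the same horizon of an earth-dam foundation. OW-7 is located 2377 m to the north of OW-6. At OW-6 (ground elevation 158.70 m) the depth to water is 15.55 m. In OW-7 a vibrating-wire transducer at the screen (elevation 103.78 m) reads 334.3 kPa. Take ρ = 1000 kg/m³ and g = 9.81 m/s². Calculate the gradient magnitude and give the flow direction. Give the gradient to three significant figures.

i ≈ 0.00223; groundwater flows toward the north

Total head at OW-6: h = 158.70 − 15.55 = 143.15 m.
Pressure head at OW-7: ψ = P/(ρg) = 334.3×1000 / (1000 × 9.81) = 34.08 m.
Total head at OW-7: h = z + ψ = 103.78 + 34.08 = 137.86 m.
Head difference: h(OW-6) − h(OW-7) = 143.15 − 137.86 = 5.29 m.
Hydraulic gradient: i = |Δh| / L = 5.29 / 2377 = 0.00223.
Flow is from higher to lower head: from OW-6 toward OW-7, i.e. toward the north.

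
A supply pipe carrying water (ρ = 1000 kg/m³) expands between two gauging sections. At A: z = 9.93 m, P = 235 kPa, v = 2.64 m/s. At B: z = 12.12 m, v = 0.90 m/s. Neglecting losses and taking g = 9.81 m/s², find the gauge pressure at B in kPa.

P₂ ≈ 217 kPa

Pressure head at A: ψ₁ = P₁/(ρg) = 235×1000 / (1000 × 9.81) = 23.96 m.
Velocity heads: v₁²/2g = 2.64²/19.62 = 0.355 m; v₂²/2g = 0.90²/19.62 = 0.041 m.
Total head H = z₁ + ψ₁ + v₁²/2g = 9.93 + 23.96 + 0.355 = 34.24 m.
ψ₂ = H − z₂ − v₂²/2g = 34.24 − 12.12 − 0.041 = 22.08 m.
P₂ = ρgψ₂ = 1000 × 9.81 × 22.08 ≈ 217 kPa.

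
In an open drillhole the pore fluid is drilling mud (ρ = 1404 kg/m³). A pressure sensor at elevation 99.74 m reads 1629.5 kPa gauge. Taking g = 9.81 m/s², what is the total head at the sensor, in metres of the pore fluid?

h ≈ 218.05 m

ψ = P/(ρg) = 1629.5×1000 / (1404 × 9.81) = 118.31 m.
h = z + ψ = 99.74 + 118.31 = 218.05 m.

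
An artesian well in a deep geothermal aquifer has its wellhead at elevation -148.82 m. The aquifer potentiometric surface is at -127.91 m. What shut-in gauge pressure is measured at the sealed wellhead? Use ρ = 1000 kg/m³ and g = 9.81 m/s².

Head above the cap: Δh = -127.91 − (-148.82) = 20.91 m.
P = ρgΔh = 1000 × 9.81 × 20.91 = 205127 Pa ≈ 205 kPa.

P ≈ 205 kPa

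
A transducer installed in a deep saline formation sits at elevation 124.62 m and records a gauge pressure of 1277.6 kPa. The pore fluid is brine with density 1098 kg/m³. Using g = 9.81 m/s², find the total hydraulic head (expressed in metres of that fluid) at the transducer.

ψ = P/(ρg) = 1277.6×1000 / (1098 × 9.81) = 118.61 m.
h = z + ψ = 124.62 + 118.61 = 243.23 m.

h ≈ 243.23 m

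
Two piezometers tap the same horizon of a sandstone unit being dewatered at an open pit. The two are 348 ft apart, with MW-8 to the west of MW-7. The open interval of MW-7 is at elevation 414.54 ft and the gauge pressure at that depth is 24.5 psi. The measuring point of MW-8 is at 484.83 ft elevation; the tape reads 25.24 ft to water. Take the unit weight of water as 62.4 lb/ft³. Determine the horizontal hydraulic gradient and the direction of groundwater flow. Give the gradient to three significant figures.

Pressure head at MW-7: ψ = 144·P/γ = 144 × 24.5 / 62.4 = 56.54 ft.
Total head at MW-7: h = z + ψ = 414.54 + 56.54 = 471.08 ft.
Total head at MW-8: h = 484.83 − 25.24 = 459.59 ft.
Head difference: h(MW-7) − h(MW-8) = 471.08 − 459.59 = 11.49 ft.
Hydraulic gradient: i = |Δh| / L = 11.49 / 348 = 0.0330.
Flow is from higher to lower head: from MW-7 toward MW-8, i.e. toward the west.

i ≈ 0.0330; groundwater flows toward the west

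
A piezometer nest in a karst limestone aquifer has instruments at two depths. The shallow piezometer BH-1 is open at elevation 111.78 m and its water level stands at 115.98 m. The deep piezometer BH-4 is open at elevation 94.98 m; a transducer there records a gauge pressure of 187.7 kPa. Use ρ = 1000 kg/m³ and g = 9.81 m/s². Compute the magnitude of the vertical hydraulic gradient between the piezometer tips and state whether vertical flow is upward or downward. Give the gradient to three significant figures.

|i_v| ≈ 0.111; vertical flow is downward

Total head at BH-1: h = 115.98 m (water level in the standpipe).
Pressure head at BH-4: ψ = P/(ρg) = 187.7×1000 / (1000 × 9.81) = 19.13 m.
Total head at BH-4: h = z + ψ = 94.98 + 19.13 = 114.11 m.
Δh = h(BH-1) − h(BH-4) = 115.98 − 114.11 = 1.87 m.
Vertical separation Δz = 111.78 − 94.98 = 16.80 m.
|i_v| = |Δh| / Δz = 1.87 / 16.80 = 0.111.
Head is higher in the shallow piezometer, so vertical flow is downward (recharge condition).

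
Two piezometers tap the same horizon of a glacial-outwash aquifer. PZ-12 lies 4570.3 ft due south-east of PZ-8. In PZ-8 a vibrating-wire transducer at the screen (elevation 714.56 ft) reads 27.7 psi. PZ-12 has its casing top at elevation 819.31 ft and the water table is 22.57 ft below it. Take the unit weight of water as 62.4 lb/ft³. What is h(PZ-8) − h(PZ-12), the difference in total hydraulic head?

Δh ≈ -18.26 ft

Pressure head at PZ-8: ψ = 144·P/γ = 144 × 27.7 / 62.4 = 63.92 ft.
Total head at PZ-8: h = z + ψ = 714.56 + 63.92 = 778.48 ft.
Total head at PZ-12: h = 819.31 − 22.57 = 796.74 ft.
Head difference: h(PZ-8) − h(PZ-12) = 778.48 − 796.74 = -18.26 ft.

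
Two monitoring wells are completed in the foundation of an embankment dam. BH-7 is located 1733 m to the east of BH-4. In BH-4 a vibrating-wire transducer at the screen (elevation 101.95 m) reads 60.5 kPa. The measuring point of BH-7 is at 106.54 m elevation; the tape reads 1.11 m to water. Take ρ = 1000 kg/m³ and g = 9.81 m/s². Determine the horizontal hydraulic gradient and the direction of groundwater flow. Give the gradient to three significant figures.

Pressure head at BH-4: ψ = P/(ρg) = 60.5×1000 / (1000 × 9.81) = 6.17 m.
Total head at BH-4: h = z + ψ = 101.95 + 6.17 = 108.12 m.
Total head at BH-7: h = 106.54 − 1.11 = 105.43 m.
Head difference: h(BH-4) − h(BH-7) = 108.12 − 105.43 = 2.69 m.
Hydraulic gradient: i = |Δh| / L = 2.69 / 1733 = 0.00155.
Flow is from higher to lower head: from BH-4 toward BH-7, i.e. toward the east.

i ≈ 0.00155; groundwater flows toward the east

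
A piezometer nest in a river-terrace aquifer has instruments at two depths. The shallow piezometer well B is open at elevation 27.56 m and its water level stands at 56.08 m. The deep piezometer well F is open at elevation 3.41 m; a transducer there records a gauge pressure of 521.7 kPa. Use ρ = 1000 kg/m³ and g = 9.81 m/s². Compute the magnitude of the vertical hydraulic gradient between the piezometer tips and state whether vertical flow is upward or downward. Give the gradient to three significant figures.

|i_v| ≈ 0.0211; vertical flow is upward

Total head at well B: h = 56.08 m (water level in the standpipe).
Pressure head at well F: ψ = P/(ρg) = 521.7×1000 / (1000 × 9.81) = 53.18 m.
Total head at well F: h = z + ψ = 3.41 + 53.18 = 56.59 m.
Δh = h(well B) − h(well F) = 56.08 − 56.59 = -0.51 m.
Vertical separation Δz = 27.56 − 3.41 = 24.15 m.
|i_v| = |Δh| / Δz = 0.51 / 24.15 = 0.0211.
Head is higher in the deep piezometer, so vertical flow is upward (discharge condition).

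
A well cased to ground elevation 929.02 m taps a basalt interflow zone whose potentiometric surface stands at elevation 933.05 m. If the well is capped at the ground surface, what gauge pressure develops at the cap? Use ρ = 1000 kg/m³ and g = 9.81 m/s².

P ≈ 39.5 kPa

Head above the cap: Δh = 933.05 − 929.02 = 4.03 m.
P = ρgΔh = 1000 × 9.81 × 4.03 = 39534 Pa ≈ 39.5 kPa.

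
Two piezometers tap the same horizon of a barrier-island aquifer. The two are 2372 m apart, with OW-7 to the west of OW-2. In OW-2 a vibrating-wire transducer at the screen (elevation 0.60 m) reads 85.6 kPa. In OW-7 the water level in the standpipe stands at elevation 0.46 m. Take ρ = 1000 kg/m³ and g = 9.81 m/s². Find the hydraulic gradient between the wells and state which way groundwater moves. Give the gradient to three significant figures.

Pressure head at OW-2: ψ = P/(ρg) = 85.6×1000 / (1000 × 9.81) = 8.73 m.
Total head at OW-2: h = z + ψ = 0.60 + 8.73 = 9.33 m.
Total head at OW-7: h = 0.46 m (water level in the piezometer is the total head).
Head difference: h(OW-2) − h(OW-7) = 9.33 − 0.46 = 8.87 m.
Hydraulic gradient: i = |Δh| / L = 8.87 / 2372 = 0.00374.
Flow is from higher to lower head: from OW-2 toward OW-7, i.e. toward the west.

i ≈ 0.00374; groundwater flows toward the west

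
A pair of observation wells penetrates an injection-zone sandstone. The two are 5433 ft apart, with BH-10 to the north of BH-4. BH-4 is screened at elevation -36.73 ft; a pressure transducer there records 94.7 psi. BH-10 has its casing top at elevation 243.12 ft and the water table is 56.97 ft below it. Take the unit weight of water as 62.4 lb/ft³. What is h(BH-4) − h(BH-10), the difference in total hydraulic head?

Pressure head at BH-4: ψ = 144·P/γ = 144 × 94.7 / 62.4 = 218.54 ft.
Total head at BH-4: h = z + ψ = -36.73 + 218.54 = 181.81 ft.
Total head at BH-10: h = 243.12 − 56.97 = 186.15 ft.
Head difference: h(BH-4) − h(BH-10) = 181.81 − 186.15 = -4.34 ft.

Δh ≈ -4.34 ft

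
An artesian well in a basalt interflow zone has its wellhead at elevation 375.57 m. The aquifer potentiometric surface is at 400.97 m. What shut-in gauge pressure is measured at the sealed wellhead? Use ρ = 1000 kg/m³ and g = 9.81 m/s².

P ≈ 249 kPa

Head above the cap: Δh = 400.97 − 375.57 = 25.40 m.
P = ρgΔh = 1000 × 9.81 × 25.40 = 249174 Pa ≈ 249 kPa.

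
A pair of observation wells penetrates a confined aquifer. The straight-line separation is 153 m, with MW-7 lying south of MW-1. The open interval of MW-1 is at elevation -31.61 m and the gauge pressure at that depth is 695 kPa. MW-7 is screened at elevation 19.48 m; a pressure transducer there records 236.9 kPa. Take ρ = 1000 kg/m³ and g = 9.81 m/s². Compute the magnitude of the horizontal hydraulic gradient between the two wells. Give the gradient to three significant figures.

Pressure head at MW-1: ψ = P/(ρg) = 695×1000 / (1000 × 9.81) = 70.85 m.
Total head at MW-1: h = z + ψ = -31.61 + 70.85 = 39.24 m.
Pressure head at MW-7: ψ = P/(ρg) = 236.9×1000 / (1000 × 9.81) = 24.15 m.
Total head at MW-7: h = z + ψ = 19.48 + 24.15 = 43.63 m.
Head difference: h(MW-1) − h(MW-7) = 39.24 − 43.63 = -4.39 m.
Hydraulic gradient: i = |Δh| / L = 4.39 / 153 = 0.0287.

i ≈ 0.0287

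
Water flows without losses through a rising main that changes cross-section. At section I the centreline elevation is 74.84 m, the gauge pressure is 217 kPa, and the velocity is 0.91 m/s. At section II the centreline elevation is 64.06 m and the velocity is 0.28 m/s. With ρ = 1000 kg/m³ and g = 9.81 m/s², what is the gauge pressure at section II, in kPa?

Pressure head at I: ψ₁ = P₁/(ρg) = 217×1000 / (1000 × 9.81) = 22.12 m.
Velocity heads: v₁²/2g = 0.91²/19.62 = 0.042 m; v₂²/2g = 0.28²/19.62 = 0.004 m.
Total head H = z₁ + ψ₁ + v₁²/2g = 74.84 + 22.12 + 0.042 = 97.00 m.
ψ₂ = H − z₂ − v₂²/2g = 97.00 − 64.06 − 0.004 = 32.94 m.
P₂ = ρgψ₂ = 1000 × 9.81 × 32.94 ≈ 323 kPa.

P₂ ≈ 323 kPa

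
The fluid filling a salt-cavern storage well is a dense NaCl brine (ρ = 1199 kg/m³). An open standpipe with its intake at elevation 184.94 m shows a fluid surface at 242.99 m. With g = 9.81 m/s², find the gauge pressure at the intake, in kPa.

P ≈ 683 kPa

Pressure head ψ = h − z = 242.99 − 184.94 = 58.05 m.
P = ρgψ = 1199 × 9.81 × 58.05 = 682795 Pa ≈ 683 kPa.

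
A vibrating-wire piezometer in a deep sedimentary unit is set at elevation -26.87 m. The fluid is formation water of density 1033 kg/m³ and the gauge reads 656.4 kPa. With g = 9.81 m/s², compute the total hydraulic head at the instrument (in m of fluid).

ψ = P/(ρg) = 656.4×1000 / (1033 × 9.81) = 64.77 m.
h = z + ψ = -26.87 + 64.77 = 37.90 m.

h ≈ 37.90 m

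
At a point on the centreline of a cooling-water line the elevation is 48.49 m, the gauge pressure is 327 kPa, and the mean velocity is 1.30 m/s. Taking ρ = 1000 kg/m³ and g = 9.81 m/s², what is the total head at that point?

Pressure head ψ = P/(ρg) = 327×1000 / (1000 × 9.81) = 33.33 m.
Velocity head = v²/(2g) = 1.30² / (2 × 9.81) = 0.086 m.
h = z + ψ + v²/(2g) = 48.49 + 33.33 + 0.086 = 81.91 m.

h ≈ 81.91 m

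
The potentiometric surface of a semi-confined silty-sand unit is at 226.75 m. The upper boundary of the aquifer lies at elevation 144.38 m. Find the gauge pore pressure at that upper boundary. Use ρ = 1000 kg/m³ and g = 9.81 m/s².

P ≈ 808 kPa

Pressure head at the aquifer top: ψ = h − z = 226.75 − 144.38 = 82.37 m.
P = ρgψ = 1000 × 9.81 × 82.37 = 808050 Pa ≈ 808 kPa.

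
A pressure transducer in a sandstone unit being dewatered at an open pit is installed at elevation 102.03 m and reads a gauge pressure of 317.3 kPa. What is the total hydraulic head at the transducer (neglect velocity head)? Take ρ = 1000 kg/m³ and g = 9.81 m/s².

ψ = P/(ρg) = 317.3×1000 / (1000 × 9.81) = 32.34 m.
h = z + ψ = 102.03 + 32.34 = 134.37 m.

h ≈ 134.37 m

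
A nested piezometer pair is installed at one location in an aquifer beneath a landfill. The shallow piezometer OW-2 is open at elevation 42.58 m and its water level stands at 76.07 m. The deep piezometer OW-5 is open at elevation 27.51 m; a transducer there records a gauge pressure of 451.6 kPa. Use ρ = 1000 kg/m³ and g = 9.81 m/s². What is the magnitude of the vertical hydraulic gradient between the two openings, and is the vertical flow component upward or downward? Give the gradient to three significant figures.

|i_v| ≈ 0.168; vertical flow is downward

Total head at OW-2: h = 76.07 m (water level in the standpipe).
Pressure head at OW-5: ψ = P/(ρg) = 451.6×1000 / (1000 × 9.81) = 46.03 m.
Total head at OW-5: h = z + ψ = 27.51 + 46.03 = 73.54 m.
Δh = h(OW-2) − h(OW-5) = 76.07 − 73.54 = 2.53 m.
Vertical separation Δz = 42.58 − 27.51 = 15.07 m.
|i_v| = |Δh| / Δz = 2.53 / 15.07 = 0.168.
Head is higher in the shallow piezometer, so vertical flow is downward (recharge condition).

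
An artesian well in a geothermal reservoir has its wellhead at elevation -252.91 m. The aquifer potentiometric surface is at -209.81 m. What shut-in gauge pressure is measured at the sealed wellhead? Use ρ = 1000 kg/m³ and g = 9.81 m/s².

P ≈ 423 kPa

Head above the cap: Δh = -209.81 − (-252.91) = 43.10 m.
P = ρgΔh = 1000 × 9.81 × 43.10 = 422811 Pa ≈ 423 kPa.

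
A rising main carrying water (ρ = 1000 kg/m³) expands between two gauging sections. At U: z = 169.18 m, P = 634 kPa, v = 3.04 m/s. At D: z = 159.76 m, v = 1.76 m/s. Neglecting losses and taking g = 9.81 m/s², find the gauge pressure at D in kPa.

P₂ ≈ 729 kPa

Pressure head at U: ψ₁ = P₁/(ρg) = 634×1000 / (1000 × 9.81) = 64.63 m.
Velocity heads: v₁²/2g = 3.04²/19.62 = 0.471 m; v₂²/2g = 1.76²/19.62 = 0.158 m.
Total head H = z₁ + ψ₁ + v₁²/2g = 169.18 + 64.63 + 0.471 = 234.28 m.
ψ₂ = H − z₂ − v₂²/2g = 234.28 − 159.76 − 0.158 = 74.36 m.
P₂ = ρgψ₂ = 1000 × 9.81 × 74.36 ≈ 729 kPa.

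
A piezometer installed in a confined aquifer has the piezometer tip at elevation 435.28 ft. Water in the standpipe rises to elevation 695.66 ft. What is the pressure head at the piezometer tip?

Total head h = 695.66 ft (the water-surface elevation in the piezometer).
Pressure head ψ = h − z = 695.66 − 435.28 = 260.38 ft.

ψ ≈ 260.38 ft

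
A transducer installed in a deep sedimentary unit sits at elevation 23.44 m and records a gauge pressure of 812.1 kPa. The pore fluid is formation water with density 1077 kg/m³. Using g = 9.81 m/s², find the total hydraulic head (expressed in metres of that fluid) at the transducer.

ψ = P/(ρg) = 812.1×1000 / (1077 × 9.81) = 76.86 m.
h = z + ψ = 23.44 + 76.86 = 100.30 m.

h ≈ 100.30 m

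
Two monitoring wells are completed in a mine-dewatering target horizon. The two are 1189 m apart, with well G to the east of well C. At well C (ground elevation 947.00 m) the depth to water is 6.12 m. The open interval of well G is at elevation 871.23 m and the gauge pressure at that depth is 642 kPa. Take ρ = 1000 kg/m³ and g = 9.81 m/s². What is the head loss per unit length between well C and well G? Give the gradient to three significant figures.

i ≈ 0.00354 m/m

Total head at well C: h = 947.00 − 6.12 = 940.88 m.
Pressure head at well G: ψ = P/(ρg) = 642×1000 / (1000 × 9.81) = 65.44 m.
Total head at well G: h = z + ψ = 871.23 + 65.44 = 936.67 m.
Head difference: h(well C) − h(well G) = 940.88 − 936.67 = 4.21 m.
Hydraulic gradient: i = |Δh| / L = 4.21 / 1189 = 0.00354.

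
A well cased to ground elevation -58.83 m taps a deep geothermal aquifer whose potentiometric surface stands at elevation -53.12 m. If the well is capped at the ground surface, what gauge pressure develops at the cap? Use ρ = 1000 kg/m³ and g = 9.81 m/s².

Head above the cap: Δh = -53.12 − (-58.83) = 5.71 m.
P = ρgΔh = 1000 × 9.81 × 5.71 = 56015 Pa ≈ 56.0 kPa.

P ≈ 56.0 kPa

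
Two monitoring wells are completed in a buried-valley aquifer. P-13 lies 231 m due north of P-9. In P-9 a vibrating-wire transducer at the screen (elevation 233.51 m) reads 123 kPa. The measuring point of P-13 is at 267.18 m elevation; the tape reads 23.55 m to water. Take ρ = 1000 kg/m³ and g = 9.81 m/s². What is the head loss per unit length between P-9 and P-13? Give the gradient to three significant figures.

Pressure head at P-9: ψ = P/(ρg) = 123×1000 / (1000 × 9.81) = 12.54 m.
Total head at P-9: h = z + ψ = 233.51 + 12.54 = 246.05 m.
Total head at P-13: h = 267.18 − 23.55 = 243.63 m.
Head difference: h(P-9) − h(P-13) = 246.05 − 243.63 = 2.42 m.
Hydraulic gradient: i = |Δh| / L = 2.42 / 231 = 0.0105.

i ≈ 0.0105 m/m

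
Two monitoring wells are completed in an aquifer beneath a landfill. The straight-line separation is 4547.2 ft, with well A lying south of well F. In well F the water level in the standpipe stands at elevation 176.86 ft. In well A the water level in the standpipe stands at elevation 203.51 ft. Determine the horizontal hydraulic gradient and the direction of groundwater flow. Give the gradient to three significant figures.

i ≈ 0.00586; groundwater flows toward the north

Total head at well F: h = 176.86 ft (water level in the piezometer is the total head).
Total head at well A: h = 203.51 ft (water level in the piezometer is the total head).
Head difference: h(well F) − h(well A) = 176.86 − 203.51 = -26.65 ft.
Hydraulic gradient: i = |Δh| / L = 26.65 / 4547.2 = 0.00586.
Flow is from higher to lower head: from well A toward well F, i.e. toward the north.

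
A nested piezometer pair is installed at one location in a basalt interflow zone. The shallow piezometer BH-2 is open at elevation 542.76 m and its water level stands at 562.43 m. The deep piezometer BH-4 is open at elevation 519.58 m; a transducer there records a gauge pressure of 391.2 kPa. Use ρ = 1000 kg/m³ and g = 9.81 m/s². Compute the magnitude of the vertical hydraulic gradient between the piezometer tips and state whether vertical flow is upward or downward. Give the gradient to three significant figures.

|i_v| ≈ 0.128; vertical flow is downward

Total head at BH-2: h = 562.43 m (water level in the standpipe).
Pressure head at BH-4: ψ = P/(ρg) = 391.2×1000 / (1000 × 9.81) = 39.88 m.
Total head at BH-4: h = z + ψ = 519.58 + 39.88 = 559.46 m.
Δh = h(BH-2) − h(BH-4) = 562.43 − 559.46 = 2.97 m.
Vertical separation Δz = 542.76 − 519.58 = 23.18 m.
|i_v| = |Δh| / Δz = 2.97 / 23.18 = 0.128.
Head is higher in the shallow piezometer, so vertical flow is downward (recharge condition).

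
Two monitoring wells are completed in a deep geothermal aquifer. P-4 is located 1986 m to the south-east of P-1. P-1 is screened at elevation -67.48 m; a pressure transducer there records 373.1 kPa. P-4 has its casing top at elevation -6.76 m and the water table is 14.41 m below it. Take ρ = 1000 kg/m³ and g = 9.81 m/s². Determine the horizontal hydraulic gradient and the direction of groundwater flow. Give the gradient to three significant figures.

Pressure head at P-1: ψ = P/(ρg) = 373.1×1000 / (1000 × 9.81) = 38.03 m.
Total head at P-1: h = z + ψ = -67.48 + 38.03 = -29.45 m.
Total head at P-4: h = -6.76 − 14.41 = -21.17 m.
Head difference: h(P-1) − h(P-4) = -29.45 − (-21.17) = -8.28 m.
Hydraulic gradient: i = |Δh| / L = 8.28 / 1986 = 0.00417.
Flow is from higher to lower head: from P-4 toward P-1, i.e. toward the north-west.

i ≈ 0.00417; groundwater flows toward the north-west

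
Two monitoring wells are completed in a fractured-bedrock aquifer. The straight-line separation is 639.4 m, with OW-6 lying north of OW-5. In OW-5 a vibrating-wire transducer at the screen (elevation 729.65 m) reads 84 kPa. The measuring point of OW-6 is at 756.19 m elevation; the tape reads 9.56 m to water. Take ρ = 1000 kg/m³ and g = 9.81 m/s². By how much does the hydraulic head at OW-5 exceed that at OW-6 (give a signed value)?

Pressure head at OW-5: ψ = P/(ρg) = 84×1000 / (1000 × 9.81) = 8.56 m.
Total head at OW-5: h = z + ψ = 729.65 + 8.56 = 738.21 m.
Total head at OW-6: h = 756.19 − 9.56 = 746.63 m.
Head difference: h(OW-5) − h(OW-6) = 738.21 − 746.63 = -8.42 m.

Δh ≈ -8.42 m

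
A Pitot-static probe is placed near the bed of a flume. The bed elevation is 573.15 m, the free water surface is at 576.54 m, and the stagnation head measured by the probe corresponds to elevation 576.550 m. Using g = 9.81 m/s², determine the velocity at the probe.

Near the bed, under hydrostatic conditions, the piezometric head (z + ψ) equals the free-surface elevation, 576.54 m.
Velocity head = total − piezometric = 576.550 − 576.54 = 0.010 m.
v = √(2g·h_v) = √(2 × 9.81 × 0.010) = 0.443 m/s.

v ≈ 0.443 m/s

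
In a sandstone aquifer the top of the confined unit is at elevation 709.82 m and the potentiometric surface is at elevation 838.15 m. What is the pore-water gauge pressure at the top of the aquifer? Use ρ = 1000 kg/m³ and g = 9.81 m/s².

P ≈ 1260 kPa

Pressure head at the aquifer top: ψ = h − z = 838.15 − 709.82 = 128.33 m.
P = ρgψ = 1000 × 9.81 × 128.33 = 1258917 Pa ≈ 1260 kPa.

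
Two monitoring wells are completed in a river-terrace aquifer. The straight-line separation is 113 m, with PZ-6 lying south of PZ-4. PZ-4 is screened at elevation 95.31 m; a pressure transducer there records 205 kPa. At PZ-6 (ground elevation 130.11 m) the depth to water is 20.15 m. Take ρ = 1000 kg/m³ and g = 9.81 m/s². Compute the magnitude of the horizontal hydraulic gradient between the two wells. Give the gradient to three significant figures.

Pressure head at PZ-4: ψ = P/(ρg) = 205×1000 / (1000 × 9.81) = 20.90 m.
Total head at PZ-4: h = z + ψ = 95.31 + 20.90 = 116.21 m.
Total head at PZ-6: h = 130.11 − 20.15 = 109.96 m.
Head difference: h(PZ-4) − h(PZ-6) = 116.21 − 109.96 = 6.25 m.
Hydraulic gradient: i = |Δh| / L = 6.25 / 113 = 0.0553.

i ≈ 0.0553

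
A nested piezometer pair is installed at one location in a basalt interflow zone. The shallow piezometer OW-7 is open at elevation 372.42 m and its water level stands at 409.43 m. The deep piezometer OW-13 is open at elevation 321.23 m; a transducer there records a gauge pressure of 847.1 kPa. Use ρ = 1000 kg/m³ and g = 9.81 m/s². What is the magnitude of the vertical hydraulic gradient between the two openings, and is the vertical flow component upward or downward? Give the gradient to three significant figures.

Total head at OW-7: h = 409.43 m (water level in the standpipe).
Pressure head at OW-13: ψ = P/(ρg) = 847.1×1000 / (1000 × 9.81) = 86.35 m.
Total head at OW-13: h = z + ψ = 321.23 + 86.35 = 407.58 m.
Δh = h(OW-7) − h(OW-13) = 409.43 − 407.58 = 1.85 m.
Vertical separation Δz = 372.42 − 321.23 = 51.19 m.
|i_v| = |Δh| / Δz = 1.85 / 51.19 = 0.0361.
Head is higher in the shallow piezometer, so vertical flow is downward (recharge condition).

|i_v| ≈ 0.0361; vertical flow is downward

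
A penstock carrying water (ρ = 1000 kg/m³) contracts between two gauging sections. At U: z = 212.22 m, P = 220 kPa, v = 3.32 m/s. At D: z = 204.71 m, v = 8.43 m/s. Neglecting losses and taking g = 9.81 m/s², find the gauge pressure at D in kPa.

P₂ ≈ 264 kPa

Pressure head at U: ψ₁ = P₁/(ρg) = 220×1000 / (1000 × 9.81) = 22.43 m.
Velocity heads: v₁²/2g = 3.32²/19.62 = 0.562 m; v₂²/2g = 8.43²/19.62 = 3.622 m.
Total head H = z₁ + ψ₁ + v₁²/2g = 212.22 + 22.43 + 0.562 = 235.21 m.
ψ₂ = H − z₂ − v₂²/2g = 235.21 − 204.71 − 3.622 = 26.88 m.
P₂ = ρgψ₂ = 1000 × 9.81 × 26.88 ≈ 264 kPa.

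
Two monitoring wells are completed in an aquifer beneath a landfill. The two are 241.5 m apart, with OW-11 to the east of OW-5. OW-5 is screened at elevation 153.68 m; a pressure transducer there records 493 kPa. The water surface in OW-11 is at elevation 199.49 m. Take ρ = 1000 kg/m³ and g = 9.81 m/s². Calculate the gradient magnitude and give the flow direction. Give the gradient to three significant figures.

Pressure head at OW-5: ψ = P/(ρg) = 493×1000 / (1000 × 9.81) = 50.25 m.
Total head at OW-5: h = z + ψ = 153.68 + 50.25 = 203.93 m.
Total head at OW-11: h = 199.49 m (water level in the piezometer is the total head).
Head difference: h(OW-5) − h(OW-11) = 203.93 − 199.49 = 4.44 m.
Hydraulic gradient: i = |Δh| / L = 4.44 / 241.5 = 0.0184.
Flow is from higher to lower head: from OW-5 toward OW-11, i.e. toward the east.

i ≈ 0.0184; groundwater flows toward the east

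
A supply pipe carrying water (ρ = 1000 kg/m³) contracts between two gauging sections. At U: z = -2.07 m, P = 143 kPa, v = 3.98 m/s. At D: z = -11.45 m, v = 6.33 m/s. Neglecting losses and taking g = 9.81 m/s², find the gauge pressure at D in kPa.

Pressure head at U: ψ₁ = P₁/(ρg) = 143×1000 / (1000 × 9.81) = 14.58 m.
Velocity heads: v₁²/2g = 3.98²/19.62 = 0.807 m; v₂²/2g = 6.33²/19.62 = 2.042 m.
Total head H = z₁ + ψ₁ + v₁²/2g = -2.07 + 14.58 + 0.807 = 13.32 m.
ψ₂ = H − z₂ − v₂²/2g = 13.32 − (-11.45) − 2.042 = 22.73 m.
P₂ = ρgψ₂ = 1000 × 9.81 × 22.73 ≈ 223 kPa.

P₂ ≈ 223 kPa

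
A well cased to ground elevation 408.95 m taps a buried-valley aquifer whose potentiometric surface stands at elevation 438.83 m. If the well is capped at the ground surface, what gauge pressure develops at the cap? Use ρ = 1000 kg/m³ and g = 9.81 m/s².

P ≈ 293 kPa

Head above the cap: Δh = 438.83 − 408.95 = 29.88 m.
P = ρgΔh = 1000 × 9.81 × 29.88 = 293123 Pa ≈ 293 kPa.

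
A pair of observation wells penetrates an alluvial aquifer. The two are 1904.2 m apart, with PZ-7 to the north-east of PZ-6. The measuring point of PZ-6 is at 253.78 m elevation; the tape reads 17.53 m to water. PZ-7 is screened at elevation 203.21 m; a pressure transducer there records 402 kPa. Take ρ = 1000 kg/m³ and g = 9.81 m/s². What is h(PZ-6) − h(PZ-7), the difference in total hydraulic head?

Total head at PZ-6: h = 253.78 − 17.53 = 236.25 m.
Pressure head at PZ-7: ψ = P/(ρg) = 402×1000 / (1000 × 9.81) = 40.98 m.
Total head at PZ-7: h = z + ψ = 203.21 + 40.98 = 244.19 m.
Head difference: h(PZ-6) − h(PZ-7) = 236.25 − 244.19 = -7.94 m.

Δh ≈ -7.94 m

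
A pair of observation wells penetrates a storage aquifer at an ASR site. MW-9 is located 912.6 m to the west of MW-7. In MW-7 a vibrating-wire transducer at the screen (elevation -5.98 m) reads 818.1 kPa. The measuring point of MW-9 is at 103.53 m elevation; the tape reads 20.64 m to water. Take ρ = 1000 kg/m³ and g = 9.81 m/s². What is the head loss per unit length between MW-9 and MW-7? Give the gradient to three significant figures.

Pressure head at MW-7: ψ = P/(ρg) = 818.1×1000 / (1000 × 9.81) = 83.39 m.
Total head at MW-7: h = z + ψ = -5.98 + 83.39 = 77.41 m.
Total head at MW-9: h = 103.53 − 20.64 = 82.89 m.
Head difference: h(MW-7) − h(MW-9) = 77.41 − 82.89 = -5.48 m.
Hydraulic gradient: i = |Δh| / L = 5.48 / 912.6 = 0.00600.

i ≈ 0.00600 m/m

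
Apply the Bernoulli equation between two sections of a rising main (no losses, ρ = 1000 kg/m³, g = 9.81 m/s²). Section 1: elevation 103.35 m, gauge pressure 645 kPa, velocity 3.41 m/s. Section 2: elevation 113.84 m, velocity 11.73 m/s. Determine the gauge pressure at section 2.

P₂ ≈ 479 kPa

Pressure head at 1: ψ₁ = P₁/(ρg) = 645×1000 / (1000 × 9.81) = 65.75 m.
Velocity heads: v₁²/2g = 3.41²/19.62 = 0.593 m; v₂²/2g = 11.73²/19.62 = 7.013 m.
Total head H = z₁ + ψ₁ + v₁²/2g = 103.35 + 65.75 + 0.593 = 169.69 m.
ψ₂ = H − z₂ − v₂²/2g = 169.69 − 113.84 − 7.013 = 48.84 m.
P₂ = ρgψ₂ = 1000 × 9.81 × 48.84 ≈ 479 kPa.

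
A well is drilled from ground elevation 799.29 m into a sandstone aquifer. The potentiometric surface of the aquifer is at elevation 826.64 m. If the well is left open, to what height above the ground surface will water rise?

Water rises to the potentiometric surface, so the rise above ground = 826.64 − 799.29 = 27.35 m.

≈ 27.35 m above ground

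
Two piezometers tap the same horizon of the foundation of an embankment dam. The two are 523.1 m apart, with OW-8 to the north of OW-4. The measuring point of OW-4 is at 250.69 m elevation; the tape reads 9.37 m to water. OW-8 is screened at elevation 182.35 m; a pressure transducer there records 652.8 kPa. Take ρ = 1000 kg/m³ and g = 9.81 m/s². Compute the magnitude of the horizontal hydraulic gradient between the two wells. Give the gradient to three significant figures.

Total head at OW-4: h = 250.69 − 9.37 = 241.32 m.
Pressure head at OW-8: ψ = P/(ρg) = 652.8×1000 / (1000 × 9.81) = 66.54 m.
Total head at OW-8: h = z + ψ = 182.35 + 66.54 = 248.89 m.
Head difference: h(OW-4) − h(OW-8) = 241.32 − 248.89 = -7.57 m.
Hydraulic gradient: i = |Δh| / L = 7.57 / 523.1 = 0.0145.

i ≈ 0.0145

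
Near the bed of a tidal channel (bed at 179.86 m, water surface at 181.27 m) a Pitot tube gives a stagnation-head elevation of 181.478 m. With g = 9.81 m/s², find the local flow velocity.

Near the bed, under hydrostatic conditions, the piezometric head (z + ψ) equals the free-surface elevation, 181.27 m.
Velocity head = total − piezometric = 181.478 − 181.27 = 0.208 m.
v = √(2g·h_v) = √(2 × 9.81 × 0.208) = 2.02 m/s.

v ≈ 2.02 m/s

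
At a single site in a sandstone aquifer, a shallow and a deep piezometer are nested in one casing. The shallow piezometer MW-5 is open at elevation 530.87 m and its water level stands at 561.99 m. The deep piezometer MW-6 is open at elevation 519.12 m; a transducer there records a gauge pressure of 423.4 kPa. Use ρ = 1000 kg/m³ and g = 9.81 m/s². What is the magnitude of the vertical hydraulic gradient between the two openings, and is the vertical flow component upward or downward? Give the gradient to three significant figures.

Total head at MW-5: h = 561.99 m (water level in the standpipe).
Pressure head at MW-6: ψ = P/(ρg) = 423.4×1000 / (1000 × 9.81) = 43.16 m.
Total head at MW-6: h = z + ψ = 519.12 + 43.16 = 562.28 m.
Δh = h(MW-5) − h(MW-6) = 561.99 − 562.28 = -0.29 m.
Vertical separation Δz = 530.87 − 519.12 = 11.75 m.
|i_v| = |Δh| / Δz = 0.29 / 11.75 = 0.0247.
Head is higher in the deep piezometer, so vertical flow is upward (discharge condition).

|i_v| ≈ 0.0247; vertical flow is upward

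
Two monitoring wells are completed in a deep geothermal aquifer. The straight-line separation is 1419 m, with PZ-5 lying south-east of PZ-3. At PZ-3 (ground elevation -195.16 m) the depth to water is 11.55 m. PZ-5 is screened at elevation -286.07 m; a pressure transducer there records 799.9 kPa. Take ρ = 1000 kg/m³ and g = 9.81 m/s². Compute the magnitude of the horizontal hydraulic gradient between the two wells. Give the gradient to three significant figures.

Total head at PZ-3: h = -195.16 − 11.55 = -206.71 m.
Pressure head at PZ-5: ψ = P/(ρg) = 799.9×1000 / (1000 × 9.81) = 81.54 m.
Total head at PZ-5: h = z + ψ = -286.07 + 81.54 = -204.53 m.
Head difference: h(PZ-3) − h(PZ-5) = -206.71 − (-204.53) = -2.18 m.
Hydraulic gradient: i = |Δh| / L = 2.18 / 1419 = 0.00154.

i ≈ 0.00154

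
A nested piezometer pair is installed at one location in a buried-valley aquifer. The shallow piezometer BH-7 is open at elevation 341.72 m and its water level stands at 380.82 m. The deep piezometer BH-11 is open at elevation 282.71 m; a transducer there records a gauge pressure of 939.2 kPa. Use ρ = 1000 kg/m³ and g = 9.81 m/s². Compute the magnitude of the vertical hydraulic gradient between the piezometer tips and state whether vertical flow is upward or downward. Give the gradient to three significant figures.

|i_v| ≈ 0.0402; vertical flow is downward

Total head at BH-7: h = 380.82 m (water level in the standpipe).
Pressure head at BH-11: ψ = P/(ρg) = 939.2×1000 / (1000 × 9.81) = 95.74 m.
Total head at BH-11: h = z + ψ = 282.71 + 95.74 = 378.45 m.
Δh = h(BH-7) − h(BH-11) = 380.82 − 378.45 = 2.37 m.
Vertical separation Δz = 341.72 − 282.71 = 59.01 m.
|i_v| = |Δh| / Δz = 2.37 / 59.01 = 0.0402.
Head is higher in the shallow piezometer, so vertical flow is downward (recharge condition).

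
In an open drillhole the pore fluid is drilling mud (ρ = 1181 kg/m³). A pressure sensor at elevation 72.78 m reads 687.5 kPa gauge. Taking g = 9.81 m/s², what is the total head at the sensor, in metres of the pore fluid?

ψ = P/(ρg) = 687.5×1000 / (1181 × 9.81) = 59.34 m.
h = z + ψ = 72.78 + 59.34 = 132.12 m.

h ≈ 132.12 m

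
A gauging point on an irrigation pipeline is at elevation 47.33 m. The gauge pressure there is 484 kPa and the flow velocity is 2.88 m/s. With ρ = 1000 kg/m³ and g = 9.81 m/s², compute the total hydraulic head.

Pressure head ψ = P/(ρg) = 484×1000 / (1000 × 9.81) = 49.34 m.
Velocity head = v²/(2g) = 2.88² / (2 × 9.81) = 0.423 m.
h = z + ψ + v²/(2g) = 47.33 + 49.34 + 0.423 = 97.09 m.

h ≈ 97.09 m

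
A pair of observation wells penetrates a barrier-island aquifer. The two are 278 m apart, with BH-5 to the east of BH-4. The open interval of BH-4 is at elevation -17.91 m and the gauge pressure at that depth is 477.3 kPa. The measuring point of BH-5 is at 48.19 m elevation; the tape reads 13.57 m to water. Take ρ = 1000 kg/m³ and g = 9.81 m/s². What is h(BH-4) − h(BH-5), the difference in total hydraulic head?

Δh ≈ -3.88 m

Pressure head at BH-4: ψ = P/(ρg) = 477.3×1000 / (1000 × 9.81) = 48.65 m.
Total head at BH-4: h = z + ψ = -17.91 + 48.65 = 30.74 m.
Total head at BH-5: h = 48.19 − 13.57 = 34.62 m.
Head difference: h(BH-4) − h(BH-5) = 30.74 − 34.62 = -3.88 m.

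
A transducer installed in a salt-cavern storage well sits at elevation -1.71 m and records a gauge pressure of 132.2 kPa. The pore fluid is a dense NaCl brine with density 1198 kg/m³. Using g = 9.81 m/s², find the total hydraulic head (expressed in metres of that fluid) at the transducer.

ψ = P/(ρg) = 132.2×1000 / (1198 × 9.81) = 11.25 m.
h = z + ψ = -1.71 + 11.25 = 9.54 m.

h ≈ 9.54 m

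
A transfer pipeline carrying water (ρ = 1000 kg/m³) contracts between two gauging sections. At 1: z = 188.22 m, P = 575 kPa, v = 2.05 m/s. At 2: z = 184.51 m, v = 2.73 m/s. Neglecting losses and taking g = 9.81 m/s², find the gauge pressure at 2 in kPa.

Pressure head at 1: ψ₁ = P₁/(ρg) = 575×1000 / (1000 × 9.81) = 58.61 m.
Velocity heads: v₁²/2g = 2.05²/19.62 = 0.214 m; v₂²/2g = 2.73²/19.62 = 0.380 m.
Total head H = z₁ + ψ₁ + v₁²/2g = 188.22 + 58.61 + 0.214 = 247.04 m.
ψ₂ = H − z₂ − v₂²/2g = 247.04 − 184.51 − 0.380 = 62.15 m.
P₂ = ρgψ₂ = 1000 × 9.81 × 62.15 ≈ 610 kPa.

P₂ ≈ 610 kPa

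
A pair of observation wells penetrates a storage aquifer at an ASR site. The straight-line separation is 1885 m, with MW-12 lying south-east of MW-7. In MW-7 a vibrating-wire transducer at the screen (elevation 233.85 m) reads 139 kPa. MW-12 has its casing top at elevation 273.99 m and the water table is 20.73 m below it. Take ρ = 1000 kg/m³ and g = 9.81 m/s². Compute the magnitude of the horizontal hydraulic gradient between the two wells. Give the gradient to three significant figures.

Pressure head at MW-7: ψ = P/(ρg) = 139×1000 / (1000 × 9.81) = 14.17 m.
Total head at MW-7: h = z + ψ = 233.85 + 14.17 = 248.02 m.
Total head at MW-12: h = 273.99 − 20.73 = 253.26 m.
Head difference: h(MW-7) − h(MW-12) = 248.02 − 253.26 = -5.24 m.
Hydraulic gradient: i = |Δh| / L = 5.24 / 1885 = 0.00278.

i ≈ 0.00278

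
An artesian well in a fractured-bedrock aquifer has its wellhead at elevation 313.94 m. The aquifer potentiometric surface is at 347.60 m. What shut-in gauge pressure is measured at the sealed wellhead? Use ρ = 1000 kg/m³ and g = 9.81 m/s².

P ≈ 330 kPa

Head above the cap: Δh = 347.60 − 313.94 = 33.66 m.
P = ρgΔh = 1000 × 9.81 × 33.66 = 330205 Pa ≈ 330 kPa.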